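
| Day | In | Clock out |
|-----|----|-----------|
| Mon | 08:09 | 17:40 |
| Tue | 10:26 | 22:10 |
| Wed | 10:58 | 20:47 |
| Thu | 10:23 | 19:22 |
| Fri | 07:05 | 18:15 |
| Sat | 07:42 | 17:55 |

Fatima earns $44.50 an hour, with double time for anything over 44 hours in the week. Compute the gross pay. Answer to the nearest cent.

Mon: 08:09–17:40 = 9 h 31 min
Tue: 10:26–22:10 = 11 h 44 min
Wed: 10:58–20:47 = 9 h 49 min
Thu: 10:23–19:22 = 8 h 59 min
Fri: 07:05–18:15 = 11 h 10 min
Sat: 07:42–17:55 = 10 h 13 min
Total worked: 61 h 26 min = 3686 min.
Regular 44 h 0 min = 2640 min at $44.50/h; overtime 17 h 26 min = 1046 min at $89.00/h.
Pay = (2640 × $44.50 + 1046 × $89.00) ÷ 60 = $3509.57.

$3509.57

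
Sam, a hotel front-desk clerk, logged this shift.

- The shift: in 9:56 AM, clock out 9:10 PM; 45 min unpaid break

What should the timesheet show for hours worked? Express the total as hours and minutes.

10 h 29 min

The shift: 9:56 AM–9:10 PM = 11 h 14 min; less 45 min break → 10 h 29 min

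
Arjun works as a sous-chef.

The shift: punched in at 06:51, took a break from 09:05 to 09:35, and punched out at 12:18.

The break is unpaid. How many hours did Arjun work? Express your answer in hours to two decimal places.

4.95 hours

The shift: 06:51–12:18 = 5 h 27 min; less 30 min break → 4 h 57 min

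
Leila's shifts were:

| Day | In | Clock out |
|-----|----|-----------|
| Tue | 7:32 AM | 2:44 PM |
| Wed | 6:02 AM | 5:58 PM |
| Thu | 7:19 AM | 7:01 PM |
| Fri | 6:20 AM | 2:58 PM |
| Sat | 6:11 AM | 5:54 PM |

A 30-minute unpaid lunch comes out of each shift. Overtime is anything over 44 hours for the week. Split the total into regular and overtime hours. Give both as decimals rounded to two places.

Regular 44.00 hours, overtime 4.68 hours

Tue: 7:32 AM–2:44 PM = 7 h 12 min; less 30 min break → 6 h 42 min
Wed: 6:02 AM–5:58 PM = 11 h 56 min; less 30 min break → 11 h 26 min
Thu: 7:19 AM–7:01 PM = 11 h 42 min; less 30 min break → 11 h 12 min
Fri: 6:20 AM–2:58 PM = 8 h 38 min; less 30 min break → 8 h 8 min
Sat: 6:11 AM–5:54 PM = 11 h 43 min; less 30 min break → 11 h 13 min
Total worked: 48 h 41 min = 48.68 h.
Threshold 44 h → overtime 4 h 41 min, regular 44 h 0 min.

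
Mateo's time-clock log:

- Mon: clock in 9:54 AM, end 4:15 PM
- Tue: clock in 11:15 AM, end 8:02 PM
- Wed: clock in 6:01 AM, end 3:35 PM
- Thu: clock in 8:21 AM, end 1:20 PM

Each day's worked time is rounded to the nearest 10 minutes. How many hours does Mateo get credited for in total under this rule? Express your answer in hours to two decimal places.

29.67 hours

Mon: 9:54 AM–4:15 PM = 6 h 21 min → rounds to 6 h 20 min
Tue: 11:15 AM–8:02 PM = 8 h 47 min → rounds to 8 h 50 min
Wed: 6:01 AM–3:35 PM = 9 h 34 min → rounds to 9 h 30 min
Thu: 8:21 AM–1:20 PM = 4 h 59 min → rounds to 5 h 0 min
Total credited: 29 h 40 min.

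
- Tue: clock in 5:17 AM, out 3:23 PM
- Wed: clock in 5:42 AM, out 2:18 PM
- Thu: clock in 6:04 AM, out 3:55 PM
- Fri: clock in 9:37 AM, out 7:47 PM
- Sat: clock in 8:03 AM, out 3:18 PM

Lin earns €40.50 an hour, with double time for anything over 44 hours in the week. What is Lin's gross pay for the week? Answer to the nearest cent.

€1941.30

Tue: 5:17 AM–3:23 PM = 10 h 6 min
Wed: 5:42 AM–2:18 PM = 8 h 36 min
Thu: 6:04 AM–3:55 PM = 9 h 51 min
Fri: 9:37 AM–7:47 PM = 10 h 10 min
Sat: 8:03 AM–3:18 PM = 7 h 15 min
Total worked: 45 h 58 min = 2758 min.
Regular 44 h 0 min = 2640 min at €40.50/h; overtime 1 h 58 min = 118 min at €81.00/h.
Pay = (2640 × €40.50 + 118 × €81.00) ÷ 60 = €1941.30.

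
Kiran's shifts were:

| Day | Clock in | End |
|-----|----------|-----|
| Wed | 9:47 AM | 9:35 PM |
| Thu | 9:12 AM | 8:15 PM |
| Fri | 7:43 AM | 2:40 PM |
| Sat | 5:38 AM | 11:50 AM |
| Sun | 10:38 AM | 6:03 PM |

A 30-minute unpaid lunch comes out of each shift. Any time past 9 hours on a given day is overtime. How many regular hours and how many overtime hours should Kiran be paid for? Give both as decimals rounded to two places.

Regular 37.07 hours, overtime 3.85 hours

Wed: 9:47 AM–9:35 PM = 11 h 48 min; less 30 min break → 11 h 18 min
Thu: 9:12 AM–8:15 PM = 11 h 3 min; less 30 min break → 10 h 33 min
Fri: 7:43 AM–2:40 PM = 6 h 57 min; less 30 min break → 6 h 27 min
Sat: 5:38 AM–11:50 AM = 6 h 12 min; less 30 min break → 5 h 42 min
Sun: 10:38 AM–6:03 PM = 7 h 25 min; less 30 min break → 6 h 55 min
Wed reg 9 h 0 min / OT 2 h 18 min; Thu reg 9 h 0 min / OT 1 h 33 min; Fri reg 6 h 27 min / OT 0 h 0 min; Sat reg 5 h 42 min / OT 0 h 0 min; Sun reg 6 h 55 min / OT 0 h 0 min.
Totals: regular 37 h 4 min, overtime 3 h 51 min.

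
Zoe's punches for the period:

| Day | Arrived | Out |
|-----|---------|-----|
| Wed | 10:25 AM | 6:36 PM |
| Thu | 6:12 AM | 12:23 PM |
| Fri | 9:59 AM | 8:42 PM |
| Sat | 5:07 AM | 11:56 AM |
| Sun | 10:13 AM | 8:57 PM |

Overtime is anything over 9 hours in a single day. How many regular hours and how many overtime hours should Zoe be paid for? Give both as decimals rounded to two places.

Wed: 10:25 AM–6:36 PM = 8 h 11 min
Thu: 6:12 AM–12:23 PM = 6 h 11 min
Fri: 9:59 AM–8:42 PM = 10 h 43 min
Sat: 5:07 AM–11:56 AM = 6 h 49 min
Sun: 10:13 AM–8:57 PM = 10 h 44 min
Wed reg 8 h 11 min / OT 0 h 0 min; Thu reg 6 h 11 min / OT 0 h 0 min; Fri reg 9 h 0 min / OT 1 h 43 min; Sat reg 6 h 49 min / OT 0 h 0 min; Sun reg 9 h 0 min / OT 1 h 44 min.
Totals: regular 39 h 11 min, overtime 3 h 27 min.

Regular 39.18 hours, overtime 3.45 hours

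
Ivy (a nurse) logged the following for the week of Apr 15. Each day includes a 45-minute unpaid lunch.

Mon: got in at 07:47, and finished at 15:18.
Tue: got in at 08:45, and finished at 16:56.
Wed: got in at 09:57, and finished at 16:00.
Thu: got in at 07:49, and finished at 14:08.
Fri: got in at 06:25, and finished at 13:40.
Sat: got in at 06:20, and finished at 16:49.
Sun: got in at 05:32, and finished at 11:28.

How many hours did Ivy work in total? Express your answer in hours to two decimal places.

Mon: 07:47–15:18 = 7 h 31 min; less 45 min break → 6 h 46 min
Tue: 08:45–16:56 = 8 h 11 min; less 45 min break → 7 h 26 min
Wed: 09:57–16:00 = 6 h 3 min; less 45 min break → 5 h 18 min
Thu: 07:49–14:08 = 6 h 19 min; less 45 min break → 5 h 34 min
Fri: 06:25–13:40 = 7 h 15 min; less 45 min break → 6 h 30 min
Sat: 06:20–16:49 = 10 h 29 min; less 45 min break → 9 h 44 min
Sun: 05:32–11:28 = 5 h 56 min; less 45 min break → 5 h 11 min
Total: 6 h 46 min + 7 h 26 min + 5 h 18 min + 5 h 34 min + 6 h 30 min + 9 h 44 min + 5 h 11 min = 46 h 29 min.

46.48 hours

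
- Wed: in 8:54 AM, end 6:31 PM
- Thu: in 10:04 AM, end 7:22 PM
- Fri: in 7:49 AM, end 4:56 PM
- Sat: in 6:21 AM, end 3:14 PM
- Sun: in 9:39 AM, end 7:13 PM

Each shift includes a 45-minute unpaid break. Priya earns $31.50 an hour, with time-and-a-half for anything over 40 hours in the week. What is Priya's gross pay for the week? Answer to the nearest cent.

$1389.15

Wed: 8:54 AM–6:31 PM = 9 h 37 min; less 45 min break → 8 h 52 min
Thu: 10:04 AM–7:22 PM = 9 h 18 min; less 45 min break → 8 h 33 min
Fri: 7:49 AM–4:56 PM = 9 h 7 min; less 45 min break → 8 h 22 min
Sat: 6:21 AM–3:14 PM = 8 h 53 min; less 45 min break → 8 h 8 min
Sun: 9:39 AM–7:13 PM = 9 h 34 min; less 45 min break → 8 h 49 min
Total worked: 42 h 44 min = 2564 min.
Regular 40 h 0 min = 2400 min at $31.50/h; overtime 2 h 44 min = 164 min at $47.25/h.
Pay = (2400 × $31.50 + 164 × $47.25) ÷ 60 = $1389.15.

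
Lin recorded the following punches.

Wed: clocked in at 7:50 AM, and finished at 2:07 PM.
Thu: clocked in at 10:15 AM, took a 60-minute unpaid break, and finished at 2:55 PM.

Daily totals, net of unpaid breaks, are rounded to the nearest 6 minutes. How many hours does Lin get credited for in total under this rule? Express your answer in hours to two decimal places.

Wed: 7:50 AM–2:07 PM = 6 h 17 min → rounds to 6 h 18 min
Thu: 10:15 AM–2:55 PM = 4 h 40 min − 60 min = 3 h 40 min → rounds to 3 h 42 min
Total credited: 10 h 0 min.

10.00 hours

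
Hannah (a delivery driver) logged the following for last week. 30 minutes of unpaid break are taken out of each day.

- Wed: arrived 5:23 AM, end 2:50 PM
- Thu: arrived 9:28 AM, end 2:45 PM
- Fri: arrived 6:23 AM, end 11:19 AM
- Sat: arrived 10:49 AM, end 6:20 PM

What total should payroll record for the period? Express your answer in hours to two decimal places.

Wed: 5:23 AM–2:50 PM = 9 h 27 min; less 30 min break → 8 h 57 min
Thu: 9:28 AM–2:45 PM = 5 h 17 min; less 30 min break → 4 h 47 min
Fri: 6:23 AM–11:19 AM = 4 h 56 min; less 30 min break → 4 h 26 min
Sat: 10:49 AM–6:20 PM = 7 h 31 min; less 30 min break → 7 h 1 min
Total: 8 h 57 min + 4 h 47 min + 4 h 26 min + 7 h 1 min = 25 h 11 min.

25.18 hours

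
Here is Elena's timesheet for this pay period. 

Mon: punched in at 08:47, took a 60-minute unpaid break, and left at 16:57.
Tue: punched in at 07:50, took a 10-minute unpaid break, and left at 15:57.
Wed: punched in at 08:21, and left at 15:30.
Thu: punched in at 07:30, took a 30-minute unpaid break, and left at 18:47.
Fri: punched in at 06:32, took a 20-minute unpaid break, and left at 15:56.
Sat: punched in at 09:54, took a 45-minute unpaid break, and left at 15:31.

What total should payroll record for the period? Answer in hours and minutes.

46 h 59 min

Mon: 08:47–16:57 = 8 h 10 min; less 60 min break → 7 h 10 min
Tue: 07:50–15:57 = 8 h 7 min; less 10 min break → 7 h 57 min
Wed: 08:21–15:30 = 7 h 9 min
Thu: 07:30–18:47 = 11 h 17 min; less 30 min break → 10 h 47 min
Fri: 06:32–15:56 = 9 h 24 min; less 20 min break → 9 h 4 min
Sat: 09:54–15:31 = 5 h 37 min; less 45 min break → 4 h 52 min
Total: 7 h 10 min + 7 h 57 min + 7 h 9 min + 10 h 47 min + 9 h 4 min + 4 h 52 min = 46 h 59 min.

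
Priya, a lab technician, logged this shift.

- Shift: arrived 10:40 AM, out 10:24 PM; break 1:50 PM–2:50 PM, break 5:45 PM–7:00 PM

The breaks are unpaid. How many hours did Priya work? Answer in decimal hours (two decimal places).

9.48 hours

Shift: 10:40 AM–10:24 PM = 11 h 44 min; less 135 min break → 9 h 29 min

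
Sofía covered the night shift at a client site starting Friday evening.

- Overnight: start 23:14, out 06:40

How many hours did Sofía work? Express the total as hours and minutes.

7 h 26 min

Overnight: 23:14 → midnight = 0 h 46 min; midnight → 06:40 = 6 h 40 min; span 7 h 26 min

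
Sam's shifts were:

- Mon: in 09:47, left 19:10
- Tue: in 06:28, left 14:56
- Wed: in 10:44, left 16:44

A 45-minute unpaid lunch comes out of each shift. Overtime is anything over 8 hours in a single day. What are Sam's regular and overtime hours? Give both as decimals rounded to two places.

Mon: 09:47–19:10 = 9 h 23 min; less 45 min break → 8 h 38 min
Tue: 06:28–14:56 = 8 h 28 min; less 45 min break → 7 h 43 min
Wed: 10:44–16:44 = 6 h 0 min; less 45 min break → 5 h 15 min
Mon reg 8 h 0 min / OT 0 h 38 min; Tue reg 7 h 43 min / OT 0 h 0 min; Wed reg 5 h 15 min / OT 0 h 0 min.
Totals: regular 20 h 58 min, overtime 0 h 38 min.

Regular 20.97 hours, overtime 0.63 hours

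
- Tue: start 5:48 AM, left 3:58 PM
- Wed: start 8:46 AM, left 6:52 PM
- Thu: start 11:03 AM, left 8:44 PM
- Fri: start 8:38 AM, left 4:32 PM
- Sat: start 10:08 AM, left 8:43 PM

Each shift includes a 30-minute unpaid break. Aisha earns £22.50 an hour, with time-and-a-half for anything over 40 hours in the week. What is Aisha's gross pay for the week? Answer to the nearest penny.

£1100.25

Tue: 5:48 AM–3:58 PM = 10 h 10 min; less 30 min break → 9 h 40 min
Wed: 8:46 AM–6:52 PM = 10 h 6 min; less 30 min break → 9 h 36 min
Thu: 11:03 AM–8:44 PM = 9 h 41 min; less 30 min break → 9 h 11 min
Fri: 8:38 AM–4:32 PM = 7 h 54 min; less 30 min break → 7 h 24 min
Sat: 10:08 AM–8:43 PM = 10 h 35 min; less 30 min break → 10 h 5 min
Total worked: 45 h 56 min = 2756 min.
Regular 40 h 0 min = 2400 min at £22.50/h; overtime 5 h 56 min = 356 min at £33.75/h.
Pay = (2400 × £22.50 + 356 × £33.75) ÷ 60 = £1100.25.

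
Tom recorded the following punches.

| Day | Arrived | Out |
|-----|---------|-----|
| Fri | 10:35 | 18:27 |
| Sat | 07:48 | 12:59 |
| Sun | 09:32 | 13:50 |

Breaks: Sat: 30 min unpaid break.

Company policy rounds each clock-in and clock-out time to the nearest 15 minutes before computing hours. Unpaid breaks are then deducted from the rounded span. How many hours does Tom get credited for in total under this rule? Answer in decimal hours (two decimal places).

Fri: in 10:35→10:30, out 18:27→18:30; 8 h 0 min
Sat: in 07:48→07:45, out 12:59→13:00; 5 h 15 min − 30 min = 4 h 45 min
Sun: in 09:32→09:30, out 13:50→13:45; 4 h 15 min
Total credited: 17 h 0 min.

17.00 hours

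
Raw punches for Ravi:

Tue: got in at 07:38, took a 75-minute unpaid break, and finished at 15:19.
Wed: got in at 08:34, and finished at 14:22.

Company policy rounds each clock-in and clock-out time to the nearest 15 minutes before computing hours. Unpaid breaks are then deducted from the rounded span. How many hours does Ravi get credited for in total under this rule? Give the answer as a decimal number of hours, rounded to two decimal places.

12.00 hours

Tue: in 07:38→07:45, out 15:19→15:15; 7 h 30 min − 75 min = 6 h 15 min
Wed: in 08:34→08:30, out 14:22→14:15; 5 h 45 min
Total credited: 12 h 0 min.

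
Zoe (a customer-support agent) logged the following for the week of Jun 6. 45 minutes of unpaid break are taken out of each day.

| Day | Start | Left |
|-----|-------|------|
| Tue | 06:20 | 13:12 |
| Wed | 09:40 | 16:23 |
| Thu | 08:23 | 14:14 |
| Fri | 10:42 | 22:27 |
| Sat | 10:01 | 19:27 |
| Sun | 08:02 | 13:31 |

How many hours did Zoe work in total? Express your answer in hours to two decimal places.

Tue: 06:20–13:12 = 6 h 52 min; less 45 min break → 6 h 7 min
Wed: 09:40–16:23 = 6 h 43 min; less 45 min break → 5 h 58 min
Thu: 08:23–14:14 = 5 h 51 min; less 45 min break → 5 h 6 min
Fri: 10:42–22:27 = 11 h 45 min; less 45 min break → 11 h 0 min
Sat: 10:01–19:27 = 9 h 26 min; less 45 min break → 8 h 41 min
Sun: 08:02–13:31 = 5 h 29 min; less 45 min break → 4 h 44 min
Total: 6 h 7 min + 5 h 58 min + 5 h 6 min + 11 h 0 min + 8 h 41 min + 4 h 44 min = 41 h 36 min.

41.60 hours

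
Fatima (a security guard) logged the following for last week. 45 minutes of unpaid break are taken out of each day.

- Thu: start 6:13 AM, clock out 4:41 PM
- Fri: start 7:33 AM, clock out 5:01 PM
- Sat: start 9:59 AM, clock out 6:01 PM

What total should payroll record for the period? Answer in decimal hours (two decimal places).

25.72 hours

Thu: 6:13 AM–4:41 PM = 10 h 28 min; less 45 min break → 9 h 43 min
Fri: 7:33 AM–5:01 PM = 9 h 28 min; less 45 min break → 8 h 43 min
Sat: 9:59 AM–6:01 PM = 8 h 2 min; less 45 min break → 7 h 17 min
Total: 9 h 43 min + 8 h 43 min + 7 h 17 min = 25 h 43 min.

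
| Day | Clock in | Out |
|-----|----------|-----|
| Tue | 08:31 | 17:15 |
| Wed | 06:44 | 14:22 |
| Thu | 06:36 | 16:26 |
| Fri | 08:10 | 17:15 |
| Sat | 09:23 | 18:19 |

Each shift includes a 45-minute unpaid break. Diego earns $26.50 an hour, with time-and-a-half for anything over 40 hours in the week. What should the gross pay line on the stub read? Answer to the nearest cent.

$1078.55

Tue: 08:31–17:15 = 8 h 44 min; less 45 min break → 7 h 59 min
Wed: 06:44–14:22 = 7 h 38 min; less 45 min break → 6 h 53 min
Thu: 06:36–16:26 = 9 h 50 min; less 45 min break → 9 h 5 min
Fri: 08:10–17:15 = 9 h 5 min; less 45 min break → 8 h 20 min
Sat: 09:23–18:19 = 8 h 56 min; less 45 min break → 8 h 11 min
Total worked: 40 h 28 min = 2428 min.
Regular 40 h 0 min = 2400 min at $26.50/h; overtime 0 h 28 min = 28 min at $39.75/h.
Pay = (2400 × $26.50 + 28 × $39.75) ÷ 60 = $1078.55.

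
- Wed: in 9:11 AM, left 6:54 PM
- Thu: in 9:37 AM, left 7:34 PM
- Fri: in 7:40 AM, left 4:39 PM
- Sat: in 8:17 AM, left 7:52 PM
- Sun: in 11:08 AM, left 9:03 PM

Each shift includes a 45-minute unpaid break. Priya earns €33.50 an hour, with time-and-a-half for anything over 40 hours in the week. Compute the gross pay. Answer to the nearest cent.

Wed: 9:11 AM–6:54 PM = 9 h 43 min; less 45 min break → 8 h 58 min
Thu: 9:37 AM–7:34 PM = 9 h 57 min; less 45 min break → 9 h 12 min
Fri: 7:40 AM–4:39 PM = 8 h 59 min; less 45 min break → 8 h 14 min
Sat: 8:17 AM–7:52 PM = 11 h 35 min; less 45 min break → 10 h 50 min
Sun: 11:08 AM–9:03 PM = 9 h 55 min; less 45 min break → 9 h 10 min
Total worked: 46 h 24 min = 2784 min.
Regular 40 h 0 min = 2400 min at €33.50/h; overtime 6 h 24 min = 384 min at €50.25/h.
Pay = (2400 × €33.50 + 384 × €50.25) ÷ 60 = €1661.60.

€1661.60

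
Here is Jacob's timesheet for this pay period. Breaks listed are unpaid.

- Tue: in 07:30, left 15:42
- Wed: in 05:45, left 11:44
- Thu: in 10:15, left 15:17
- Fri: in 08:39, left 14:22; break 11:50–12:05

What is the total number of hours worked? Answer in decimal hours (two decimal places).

24.68 hours

Tue: 07:30–15:42 = 8 h 12 min
Wed: 05:45–11:44 = 5 h 59 min
Thu: 10:15–15:17 = 5 h 2 min
Fri: 08:39–14:22 = 5 h 43 min; less 15 min break → 5 h 28 min
Total: 8 h 12 min + 5 h 59 min + 5 h 2 min + 5 h 28 min = 24 h 41 min.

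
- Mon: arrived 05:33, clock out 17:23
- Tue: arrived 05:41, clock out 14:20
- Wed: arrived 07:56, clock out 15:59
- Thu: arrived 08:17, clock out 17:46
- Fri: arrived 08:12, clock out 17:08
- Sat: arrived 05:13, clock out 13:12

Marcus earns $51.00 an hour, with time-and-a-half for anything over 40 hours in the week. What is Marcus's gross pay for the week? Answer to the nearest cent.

Mon: 05:33–17:23 = 11 h 50 min
Tue: 05:41–14:20 = 8 h 39 min
Wed: 07:56–15:59 = 8 h 3 min
Thu: 08:17–17:46 = 9 h 29 min
Fri: 08:12–17:08 = 8 h 56 min
Sat: 05:13–13:12 = 7 h 59 min
Total worked: 54 h 56 min = 3296 min.
Regular 40 h 0 min = 2400 min at $51.00/h; overtime 14 h 56 min = 896 min at $76.50/h.
Pay = (2400 × $51.00 + 896 × $76.50) ÷ 60 = $3182.40.

$3182.40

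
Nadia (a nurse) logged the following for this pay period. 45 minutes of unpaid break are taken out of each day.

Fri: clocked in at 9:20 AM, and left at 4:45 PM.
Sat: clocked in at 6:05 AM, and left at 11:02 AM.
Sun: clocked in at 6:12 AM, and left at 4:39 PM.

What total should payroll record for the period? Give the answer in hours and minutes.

Fri: 9:20 AM–4:45 PM = 7 h 25 min; less 45 min break → 6 h 40 min
Sat: 6:05 AM–11:02 AM = 4 h 57 min; less 45 min break → 4 h 12 min
Sun: 6:12 AM–4:39 PM = 10 h 27 min; less 45 min break → 9 h 42 min
Total: 6 h 40 min + 4 h 12 min + 9 h 42 min = 20 h 34 min.

20 h 34 min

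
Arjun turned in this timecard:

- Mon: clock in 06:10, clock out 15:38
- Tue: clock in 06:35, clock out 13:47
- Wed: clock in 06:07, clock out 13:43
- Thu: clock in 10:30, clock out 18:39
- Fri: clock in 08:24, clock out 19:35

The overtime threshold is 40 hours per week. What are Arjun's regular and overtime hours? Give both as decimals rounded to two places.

Regular 40.00 hours, overtime 3.60 hours

Mon: 06:10–15:38 = 9 h 28 min
Tue: 06:35–13:47 = 7 h 12 min
Wed: 06:07–13:43 = 7 h 36 min
Thu: 10:30–18:39 = 8 h 9 min
Fri: 08:24–19:35 = 11 h 11 min
Total worked: 43 h 36 min = 43.60 h.
Threshold 40 h → overtime 3 h 36 min, regular 40 h 0 min.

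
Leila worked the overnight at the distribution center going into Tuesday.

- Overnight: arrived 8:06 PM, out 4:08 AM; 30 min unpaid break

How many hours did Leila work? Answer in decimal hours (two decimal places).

7.53 hours

Overnight: 8:06 PM → midnight = 3 h 54 min; midnight → 4:08 AM = 4 h 8 min; span 8 h 2 min; less 30 min break → 7 h 32 min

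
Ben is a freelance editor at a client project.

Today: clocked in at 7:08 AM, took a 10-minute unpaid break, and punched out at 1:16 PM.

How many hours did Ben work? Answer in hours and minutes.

Today: 7:08 AM–1:16 PM = 6 h 8 min; less 10 min break → 5 h 58 min

5 h 58 min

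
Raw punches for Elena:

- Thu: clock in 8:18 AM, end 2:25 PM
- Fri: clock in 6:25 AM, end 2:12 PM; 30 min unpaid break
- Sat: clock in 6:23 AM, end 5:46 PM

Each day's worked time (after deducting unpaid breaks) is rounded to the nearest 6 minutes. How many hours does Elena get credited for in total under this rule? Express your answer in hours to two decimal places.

24.80 hours

Thu: 8:18 AM–2:25 PM = 6 h 7 min → rounds to 6 h 6 min
Fri: 6:25 AM–2:12 PM = 7 h 47 min − 30 min = 7 h 17 min → rounds to 7 h 18 min
Sat: 6:23 AM–5:46 PM = 11 h 23 min → rounds to 11 h 24 min
Total credited: 24 h 48 min.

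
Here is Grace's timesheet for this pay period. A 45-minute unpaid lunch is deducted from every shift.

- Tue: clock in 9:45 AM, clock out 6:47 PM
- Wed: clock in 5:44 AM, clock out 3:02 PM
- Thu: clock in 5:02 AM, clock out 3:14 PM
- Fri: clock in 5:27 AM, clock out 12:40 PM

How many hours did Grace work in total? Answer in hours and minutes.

Tue: 9:45 AM–6:47 PM = 9 h 2 min; less 45 min break → 8 h 17 min
Wed: 5:44 AM–3:02 PM = 9 h 18 min; less 45 min break → 8 h 33 min
Thu: 5:02 AM–3:14 PM = 10 h 12 min; less 45 min break → 9 h 27 min
Fri: 5:27 AM–12:40 PM = 7 h 13 min; less 45 min break → 6 h 28 min
Total: 8 h 17 min + 8 h 33 min + 9 h 27 min + 6 h 28 min = 32 h 45 min.

32 h 45 min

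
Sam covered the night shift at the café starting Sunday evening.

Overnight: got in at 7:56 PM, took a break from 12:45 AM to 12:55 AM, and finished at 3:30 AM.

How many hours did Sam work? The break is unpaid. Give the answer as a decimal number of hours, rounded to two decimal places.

Overnight: 7:56 PM → midnight = 4 h 4 min; midnight → 3:30 AM = 3 h 30 min; span 7 h 34 min; less 10 min break → 7 h 24 min

7.40 hours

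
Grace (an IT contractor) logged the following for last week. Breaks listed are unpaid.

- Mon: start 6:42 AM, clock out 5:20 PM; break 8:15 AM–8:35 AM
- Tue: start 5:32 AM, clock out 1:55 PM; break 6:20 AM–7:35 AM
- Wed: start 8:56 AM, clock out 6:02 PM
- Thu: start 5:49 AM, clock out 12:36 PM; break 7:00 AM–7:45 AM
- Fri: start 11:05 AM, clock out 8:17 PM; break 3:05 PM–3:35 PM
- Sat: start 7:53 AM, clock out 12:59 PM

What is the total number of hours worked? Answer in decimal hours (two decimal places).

46.37 hours

Mon: 6:42 AM–5:20 PM = 10 h 38 min; less 20 min break → 10 h 18 min
Tue: 5:32 AM–1:55 PM = 8 h 23 min; less 75 min break → 7 h 8 min
Wed: 8:56 AM–6:02 PM = 9 h 6 min
Thu: 5:49 AM–12:36 PM = 6 h 47 min; less 45 min break → 6 h 2 min
Fri: 11:05 AM–8:17 PM = 9 h 12 min; less 30 min break → 8 h 42 min
Sat: 7:53 AM–12:59 PM = 5 h 6 min
Total: 10 h 18 min + 7 h 8 min + 9 h 6 min + 6 h 2 min + 8 h 42 min + 5 h 6 min = 46 h 22 min.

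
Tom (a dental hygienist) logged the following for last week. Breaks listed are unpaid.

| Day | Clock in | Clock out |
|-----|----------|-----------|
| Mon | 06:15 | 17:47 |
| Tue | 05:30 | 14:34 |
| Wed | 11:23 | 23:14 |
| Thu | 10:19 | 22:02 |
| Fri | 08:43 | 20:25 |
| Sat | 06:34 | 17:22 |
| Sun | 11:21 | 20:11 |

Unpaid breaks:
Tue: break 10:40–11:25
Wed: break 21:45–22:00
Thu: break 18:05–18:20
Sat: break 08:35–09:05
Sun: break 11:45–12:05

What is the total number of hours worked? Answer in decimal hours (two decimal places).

73.42 hours

Mon: 06:15–17:47 = 11 h 32 min
Tue: 05:30–14:34 = 9 h 4 min; less 45 min break → 8 h 19 min
Wed: 11:23–23:14 = 11 h 51 min; less 15 min break → 11 h 36 min
Thu: 10:19–22:02 = 11 h 43 min; less 15 min break → 11 h 28 min
Fri: 08:43–20:25 = 11 h 42 min
Sat: 06:34–17:22 = 10 h 48 min; less 30 min break → 10 h 18 min
Sun: 11:21–20:11 = 8 h 50 min; less 20 min break → 8 h 30 min
Total: 11 h 32 min + 8 h 19 min + 11 h 36 min + 11 h 28 min + 11 h 42 min + 10 h 18 min + 8 h 30 min = 73 h 25 min.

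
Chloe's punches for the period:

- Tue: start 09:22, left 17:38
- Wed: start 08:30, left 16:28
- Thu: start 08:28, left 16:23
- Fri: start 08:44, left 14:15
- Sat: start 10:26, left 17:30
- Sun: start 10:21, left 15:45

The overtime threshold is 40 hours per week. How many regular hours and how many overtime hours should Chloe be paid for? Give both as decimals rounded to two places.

Tue: 09:22–17:38 = 8 h 16 min
Wed: 08:30–16:28 = 7 h 58 min
Thu: 08:28–16:23 = 7 h 55 min
Fri: 08:44–14:15 = 5 h 31 min
Sat: 10:26–17:30 = 7 h 4 min
Sun: 10:21–15:45 = 5 h 24 min
Total worked: 42 h 8 min = 42.13 h.
Threshold 40 h → overtime 2 h 8 min, regular 40 h 0 min.

Regular 40.00 hours, overtime 2.13 hours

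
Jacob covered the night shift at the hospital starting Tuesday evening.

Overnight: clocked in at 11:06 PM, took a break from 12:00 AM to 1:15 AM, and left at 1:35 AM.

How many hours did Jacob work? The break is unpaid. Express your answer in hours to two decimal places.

1.23 hours

Overnight: 11:06 PM → midnight = 0 h 54 min; midnight → 1:35 AM = 1 h 35 min; span 2 h 29 min; less 75 min break → 1 h 14 min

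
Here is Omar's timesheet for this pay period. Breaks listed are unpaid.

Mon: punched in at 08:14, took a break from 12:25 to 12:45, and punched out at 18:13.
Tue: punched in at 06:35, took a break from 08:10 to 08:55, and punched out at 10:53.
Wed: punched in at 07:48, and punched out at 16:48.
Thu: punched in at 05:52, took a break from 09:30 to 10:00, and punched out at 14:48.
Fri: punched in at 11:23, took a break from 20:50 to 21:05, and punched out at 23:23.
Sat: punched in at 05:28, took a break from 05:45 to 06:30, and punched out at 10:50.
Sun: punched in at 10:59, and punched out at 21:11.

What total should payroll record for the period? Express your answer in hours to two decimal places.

57.20 hours

Mon: 08:14–18:13 = 9 h 59 min; less 20 min break → 9 h 39 min
Tue: 06:35–10:53 = 4 h 18 min; less 45 min break → 3 h 33 min
Wed: 07:48–16:48 = 9 h 0 min
Thu: 05:52–14:48 = 8 h 56 min; less 30 min break → 8 h 26 min
Fri: 11:23–23:23 = 12 h 0 min; less 15 min break → 11 h 45 min
Sat: 05:28–10:50 = 5 h 22 min; less 45 min break → 4 h 37 min
Sun: 10:59–21:11 = 10 h 12 min
Total: 9 h 39 min + 3 h 33 min + 9 h 0 min + 8 h 26 min + 11 h 45 min + 4 h 37 min + 10 h 12 min = 57 h 12 min.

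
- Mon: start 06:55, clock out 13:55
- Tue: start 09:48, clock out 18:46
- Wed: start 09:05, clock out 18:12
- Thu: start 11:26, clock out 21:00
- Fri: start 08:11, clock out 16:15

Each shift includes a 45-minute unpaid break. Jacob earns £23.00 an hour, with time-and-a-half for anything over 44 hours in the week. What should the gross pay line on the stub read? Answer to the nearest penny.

Mon: 06:55–13:55 = 7 h 0 min; less 45 min break → 6 h 15 min
Tue: 09:48–18:46 = 8 h 58 min; less 45 min break → 8 h 13 min
Wed: 09:05–18:12 = 9 h 7 min; less 45 min break → 8 h 22 min
Thu: 11:26–21:00 = 9 h 34 min; less 45 min break → 8 h 49 min
Fri: 08:11–16:15 = 8 h 4 min; less 45 min break → 7 h 19 min
Total worked: 38 h 58 min = 2338 min.
Regular 38 h 58 min = 2338 min at £23.00/h; overtime 0 h 0 min = 0 min at £34.50/h.
Pay = (2338 × £23.00 + 0 × £34.50) ÷ 60 = £896.23.

£896.23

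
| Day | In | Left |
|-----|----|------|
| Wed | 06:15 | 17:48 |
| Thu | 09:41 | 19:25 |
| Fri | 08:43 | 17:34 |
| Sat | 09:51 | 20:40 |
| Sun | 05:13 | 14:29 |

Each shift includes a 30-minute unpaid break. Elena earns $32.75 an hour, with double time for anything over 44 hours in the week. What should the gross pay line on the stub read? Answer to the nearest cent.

Wed: 06:15–17:48 = 11 h 33 min; less 30 min break → 11 h 3 min
Thu: 09:41–19:25 = 9 h 44 min; less 30 min break → 9 h 14 min
Fri: 08:43–17:34 = 8 h 51 min; less 30 min break → 8 h 21 min
Sat: 09:51–20:40 = 10 h 49 min; less 30 min break → 10 h 19 min
Sun: 05:13–14:29 = 9 h 16 min; less 30 min break → 8 h 46 min
Total worked: 47 h 43 min = 2863 min.
Regular 44 h 0 min = 2640 min at $32.75/h; overtime 3 h 43 min = 223 min at $65.50/h.
Pay = (2640 × $32.75 + 223 × $65.50) ÷ 60 = $1684.44.

$1684.44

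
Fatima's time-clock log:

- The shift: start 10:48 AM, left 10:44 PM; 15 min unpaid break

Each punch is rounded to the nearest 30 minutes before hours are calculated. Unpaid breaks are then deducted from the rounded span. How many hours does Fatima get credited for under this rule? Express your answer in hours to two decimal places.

11.25 hours

The shift: in 10:48 AM→11:00 AM, out 10:44 PM→10:30 PM; 11 h 30 min − 15 min = 11 h 15 min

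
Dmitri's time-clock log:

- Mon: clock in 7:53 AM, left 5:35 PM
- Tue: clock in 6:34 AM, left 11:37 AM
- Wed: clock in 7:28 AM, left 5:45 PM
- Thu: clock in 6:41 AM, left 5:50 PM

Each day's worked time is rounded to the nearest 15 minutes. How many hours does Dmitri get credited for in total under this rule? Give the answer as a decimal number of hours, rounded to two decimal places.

36.25 hours

Mon: 7:53 AM–5:35 PM = 9 h 42 min → rounds to 9 h 45 min
Tue: 6:34 AM–11:37 AM = 5 h 3 min → rounds to 5 h 0 min
Wed: 7:28 AM–5:45 PM = 10 h 17 min → rounds to 10 h 15 min
Thu: 6:41 AM–5:50 PM = 11 h 9 min → rounds to 11 h 15 min
Total credited: 36 h 15 min.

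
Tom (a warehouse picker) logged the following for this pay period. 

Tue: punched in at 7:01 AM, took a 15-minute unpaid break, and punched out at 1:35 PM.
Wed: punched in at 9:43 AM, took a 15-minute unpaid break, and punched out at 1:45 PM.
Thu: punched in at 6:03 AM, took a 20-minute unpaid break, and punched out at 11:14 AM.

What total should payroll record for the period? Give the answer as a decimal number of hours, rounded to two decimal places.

Tue: 7:01 AM–1:35 PM = 6 h 34 min; less 15 min break → 6 h 19 min
Wed: 9:43 AM–1:45 PM = 4 h 2 min; less 15 min break → 3 h 47 min
Thu: 6:03 AM–11:14 AM = 5 h 11 min; less 20 min break → 4 h 51 min
Total: 6 h 19 min + 3 h 47 min + 4 h 51 min = 14 h 57 min.

14.95 hours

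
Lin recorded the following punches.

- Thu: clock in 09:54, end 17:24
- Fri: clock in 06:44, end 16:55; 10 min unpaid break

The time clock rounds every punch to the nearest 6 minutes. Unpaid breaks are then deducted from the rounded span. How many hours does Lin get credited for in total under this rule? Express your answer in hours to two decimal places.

Thu: in 09:54→09:54, out 17:24→17:24; 7 h 30 min
Fri: in 06:44→06:42, out 16:55→16:54; 10 h 12 min − 10 min = 10 h 2 min
Total credited: 17 h 32 min.

17.53 hours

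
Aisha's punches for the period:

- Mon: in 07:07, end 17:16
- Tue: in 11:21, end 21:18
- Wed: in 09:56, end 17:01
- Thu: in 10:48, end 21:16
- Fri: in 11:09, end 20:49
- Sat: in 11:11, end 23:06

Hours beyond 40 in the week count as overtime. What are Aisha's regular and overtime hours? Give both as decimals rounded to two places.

Mon: 07:07–17:16 = 10 h 9 min
Tue: 11:21–21:18 = 9 h 57 min
Wed: 09:56–17:01 = 7 h 5 min
Thu: 10:48–21:16 = 10 h 28 min
Fri: 11:09–20:49 = 9 h 40 min
Sat: 11:11–23:06 = 11 h 55 min
Total worked: 59 h 14 min = 59.23 h.
Threshold 40 h → overtime 19 h 14 min, regular 40 h 0 min.

Regular 40.00 hours, overtime 19.23 hours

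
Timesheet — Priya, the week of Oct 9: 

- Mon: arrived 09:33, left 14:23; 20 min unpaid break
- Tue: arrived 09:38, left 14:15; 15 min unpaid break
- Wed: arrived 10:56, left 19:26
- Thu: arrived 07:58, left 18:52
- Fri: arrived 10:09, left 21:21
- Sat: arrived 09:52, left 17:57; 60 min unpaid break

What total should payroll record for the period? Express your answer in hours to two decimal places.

46.55 hours

Mon: 09:33–14:23 = 4 h 50 min; less 20 min break → 4 h 30 min
Tue: 09:38–14:15 = 4 h 37 min; less 15 min break → 4 h 22 min
Wed: 10:56–19:26 = 8 h 30 min
Thu: 07:58–18:52 = 10 h 54 min
Fri: 10:09–21:21 = 11 h 12 min
Sat: 09:52–17:57 = 8 h 5 min; less 60 min break → 7 h 5 min
Total: 4 h 30 min + 4 h 22 min + 8 h 30 min + 10 h 54 min + 11 h 12 min + 7 h 5 min = 46 h 33 min.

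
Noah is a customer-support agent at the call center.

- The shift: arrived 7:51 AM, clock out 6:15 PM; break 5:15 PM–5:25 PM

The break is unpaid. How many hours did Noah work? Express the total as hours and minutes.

The shift: 7:51 AM–6:15 PM = 10 h 24 min; less 10 min break → 10 h 14 min

10 h 14 min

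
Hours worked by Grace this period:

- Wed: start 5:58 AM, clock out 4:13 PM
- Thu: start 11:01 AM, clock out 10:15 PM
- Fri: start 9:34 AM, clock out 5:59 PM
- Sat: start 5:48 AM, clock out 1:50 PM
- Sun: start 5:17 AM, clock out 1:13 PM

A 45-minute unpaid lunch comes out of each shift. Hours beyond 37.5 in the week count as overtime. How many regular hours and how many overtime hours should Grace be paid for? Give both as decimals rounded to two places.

Regular 37.50 hours, overtime 4.62 hours

Wed: 5:58 AM–4:13 PM = 10 h 15 min; less 45 min break → 9 h 30 min
Thu: 11:01 AM–10:15 PM = 11 h 14 min; less 45 min break → 10 h 29 min
Fri: 9:34 AM–5:59 PM = 8 h 25 min; less 45 min break → 7 h 40 min
Sat: 5:48 AM–1:50 PM = 8 h 2 min; less 45 min break → 7 h 17 min
Sun: 5:17 AM–1:13 PM = 7 h 56 min; less 45 min break → 7 h 11 min
Total worked: 42 h 7 min = 42.12 h.
Threshold 37.5 h → overtime 4 h 37 min, regular 37 h 30 min.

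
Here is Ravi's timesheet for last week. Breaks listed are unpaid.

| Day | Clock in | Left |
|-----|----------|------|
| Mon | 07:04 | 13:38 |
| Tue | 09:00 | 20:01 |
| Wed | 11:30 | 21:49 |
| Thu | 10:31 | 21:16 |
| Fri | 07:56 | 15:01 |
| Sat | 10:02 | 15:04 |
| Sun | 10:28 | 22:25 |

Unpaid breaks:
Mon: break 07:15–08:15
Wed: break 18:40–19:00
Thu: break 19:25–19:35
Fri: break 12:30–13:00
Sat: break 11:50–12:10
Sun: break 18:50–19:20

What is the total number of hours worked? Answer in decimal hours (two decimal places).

59.88 hours

Mon: 07:04–13:38 = 6 h 34 min; less 60 min break → 5 h 34 min
Tue: 09:00–20:01 = 11 h 1 min
Wed: 11:30–21:49 = 10 h 19 min; less 20 min break → 9 h 59 min
Thu: 10:31–21:16 = 10 h 45 min; less 10 min break → 10 h 35 min
Fri: 07:56–15:01 = 7 h 5 min; less 30 min break → 6 h 35 min
Sat: 10:02–15:04 = 5 h 2 min; less 20 min break → 4 h 42 min
Sun: 10:28–22:25 = 11 h 57 min; less 30 min break → 11 h 27 min
Total: 5 h 34 min + 11 h 1 min + 9 h 59 min + 10 h 35 min + 6 h 35 min + 4 h 42 min + 11 h 27 min = 59 h 53 min.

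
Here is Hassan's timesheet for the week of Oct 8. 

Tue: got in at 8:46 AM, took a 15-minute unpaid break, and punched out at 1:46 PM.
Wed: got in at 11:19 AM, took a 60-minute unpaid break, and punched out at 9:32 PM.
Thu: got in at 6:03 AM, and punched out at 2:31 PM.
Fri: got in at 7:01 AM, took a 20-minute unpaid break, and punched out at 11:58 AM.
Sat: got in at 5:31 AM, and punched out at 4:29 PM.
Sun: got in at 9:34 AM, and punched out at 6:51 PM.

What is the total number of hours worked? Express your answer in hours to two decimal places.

Tue: 8:46 AM–1:46 PM = 5 h 0 min; less 15 min break → 4 h 45 min
Wed: 11:19 AM–9:32 PM = 10 h 13 min; less 60 min break → 9 h 13 min
Thu: 6:03 AM–2:31 PM = 8 h 28 min
Fri: 7:01 AM–11:58 AM = 4 h 57 min; less 20 min break → 4 h 37 min
Sat: 5:31 AM–4:29 PM = 10 h 58 min
Sun: 9:34 AM–6:51 PM = 9 h 17 min
Total: 4 h 45 min + 9 h 13 min + 8 h 28 min + 4 h 37 min + 10 h 58 min + 9 h 17 min = 47 h 18 min.

47.30 hours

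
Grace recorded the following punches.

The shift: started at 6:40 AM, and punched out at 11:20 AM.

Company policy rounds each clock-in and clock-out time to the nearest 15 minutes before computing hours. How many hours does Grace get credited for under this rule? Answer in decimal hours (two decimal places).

The shift: in 6:40 AM→6:45 AM, out 11:20 AM→11:15 AM; 4 h 30 min

4.50 hours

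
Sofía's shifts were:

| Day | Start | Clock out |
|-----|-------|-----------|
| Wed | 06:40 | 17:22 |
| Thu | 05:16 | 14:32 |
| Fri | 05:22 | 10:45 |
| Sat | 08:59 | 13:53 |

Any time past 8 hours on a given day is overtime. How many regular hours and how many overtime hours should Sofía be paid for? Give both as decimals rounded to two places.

Regular 26.28 hours, overtime 3.97 hours

Wed: 06:40–17:22 = 10 h 42 min
Thu: 05:16–14:32 = 9 h 16 min
Fri: 05:22–10:45 = 5 h 23 min
Sat: 08:59–13:53 = 4 h 54 min
Wed reg 8 h 0 min / OT 2 h 42 min; Thu reg 8 h 0 min / OT 1 h 16 min; Fri reg 5 h 23 min / OT 0 h 0 min; Sat reg 4 h 54 min / OT 0 h 0 min.
Totals: regular 26 h 17 min, overtime 3 h 58 min.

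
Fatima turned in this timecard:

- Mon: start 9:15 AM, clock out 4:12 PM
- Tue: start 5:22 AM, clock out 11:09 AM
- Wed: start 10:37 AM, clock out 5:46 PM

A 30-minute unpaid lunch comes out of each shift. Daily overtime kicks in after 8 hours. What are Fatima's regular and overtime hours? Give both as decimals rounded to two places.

Mon: 9:15 AM–4:12 PM = 6 h 57 min; less 30 min break → 6 h 27 min
Tue: 5:22 AM–11:09 AM = 5 h 47 min; less 30 min break → 5 h 17 min
Wed: 10:37 AM–5:46 PM = 7 h 9 min; less 30 min break → 6 h 39 min
Mon reg 6 h 27 min / OT 0 h 0 min; Tue reg 5 h 17 min / OT 0 h 0 min; Wed reg 6 h 39 min / OT 0 h 0 min.
Totals: regular 18 h 23 min, overtime 0 h 0 min.

Regular 18.38 hours, overtime 0.00 hours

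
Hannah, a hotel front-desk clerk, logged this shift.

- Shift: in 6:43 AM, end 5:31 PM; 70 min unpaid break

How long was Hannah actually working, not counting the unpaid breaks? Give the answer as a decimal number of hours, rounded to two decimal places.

Shift: 6:43 AM–5:31 PM = 10 h 48 min; less 70 min break → 9 h 38 min

9.63 hours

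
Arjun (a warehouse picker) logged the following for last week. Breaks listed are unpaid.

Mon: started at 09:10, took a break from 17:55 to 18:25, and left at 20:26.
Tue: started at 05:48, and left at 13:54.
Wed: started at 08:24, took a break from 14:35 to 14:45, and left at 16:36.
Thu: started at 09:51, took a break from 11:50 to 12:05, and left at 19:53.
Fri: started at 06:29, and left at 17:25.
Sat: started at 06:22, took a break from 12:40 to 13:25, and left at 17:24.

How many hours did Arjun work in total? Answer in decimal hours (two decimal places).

Mon: 09:10–20:26 = 11 h 16 min; less 30 min break → 10 h 46 min
Tue: 05:48–13:54 = 8 h 6 min
Wed: 08:24–16:36 = 8 h 12 min; less 10 min break → 8 h 2 min
Thu: 09:51–19:53 = 10 h 2 min; less 15 min break → 9 h 47 min
Fri: 06:29–17:25 = 10 h 56 min
Sat: 06:22–17:24 = 11 h 2 min; less 45 min break → 10 h 17 min
Total: 10 h 46 min + 8 h 6 min + 8 h 2 min + 9 h 47 min + 10 h 56 min + 10 h 17 min = 57 h 54 min.

57.90 hours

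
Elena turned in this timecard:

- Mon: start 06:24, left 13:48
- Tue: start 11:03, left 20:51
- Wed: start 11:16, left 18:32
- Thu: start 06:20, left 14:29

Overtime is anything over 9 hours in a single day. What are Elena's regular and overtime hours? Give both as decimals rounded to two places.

Regular 31.82 hours, overtime 0.80 hours

Mon: 06:24–13:48 = 7 h 24 min
Tue: 11:03–20:51 = 9 h 48 min
Wed: 11:16–18:32 = 7 h 16 min
Thu: 06:20–14:29 = 8 h 9 min
Mon reg 7 h 24 min / OT 0 h 0 min; Tue reg 9 h 0 min / OT 0 h 48 min; Wed reg 7 h 16 min / OT 0 h 0 min; Thu reg 8 h 9 min / OT 0 h 0 min.
Totals: regular 31 h 49 min, overtime 0 h 48 min.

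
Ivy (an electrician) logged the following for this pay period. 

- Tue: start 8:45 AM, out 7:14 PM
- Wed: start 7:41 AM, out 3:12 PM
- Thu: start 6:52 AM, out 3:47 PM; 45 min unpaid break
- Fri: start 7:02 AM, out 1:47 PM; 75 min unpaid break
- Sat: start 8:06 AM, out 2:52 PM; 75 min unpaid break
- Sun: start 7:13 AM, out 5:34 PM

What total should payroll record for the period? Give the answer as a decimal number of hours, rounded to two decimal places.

Tue: 8:45 AM–7:14 PM = 10 h 29 min
Wed: 7:41 AM–3:12 PM = 7 h 31 min
Thu: 6:52 AM–3:47 PM = 8 h 55 min; less 45 min break → 8 h 10 min
Fri: 7:02 AM–1:47 PM = 6 h 45 min; less 75 min break → 5 h 30 min
Sat: 8:06 AM–2:52 PM = 6 h 46 min; less 75 min break → 5 h 31 min
Sun: 7:13 AM–5:34 PM = 10 h 21 min
Total: 10 h 29 min + 7 h 31 min + 8 h 10 min + 5 h 30 min + 5 h 31 min + 10 h 21 min = 47 h 32 min.

47.53 hours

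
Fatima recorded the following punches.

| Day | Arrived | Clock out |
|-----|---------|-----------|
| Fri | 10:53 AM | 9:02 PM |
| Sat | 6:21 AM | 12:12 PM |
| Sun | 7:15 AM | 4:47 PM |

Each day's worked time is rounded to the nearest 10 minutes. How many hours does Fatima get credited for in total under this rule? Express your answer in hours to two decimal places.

25.50 hours

Fri: 10:53 AM–9:02 PM = 10 h 9 min → rounds to 10 h 10 min
Sat: 6:21 AM–12:12 PM = 5 h 51 min → rounds to 5 h 50 min
Sun: 7:15 AM–4:47 PM = 9 h 32 min → rounds to 9 h 30 min
Total credited: 25 h 30 min.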